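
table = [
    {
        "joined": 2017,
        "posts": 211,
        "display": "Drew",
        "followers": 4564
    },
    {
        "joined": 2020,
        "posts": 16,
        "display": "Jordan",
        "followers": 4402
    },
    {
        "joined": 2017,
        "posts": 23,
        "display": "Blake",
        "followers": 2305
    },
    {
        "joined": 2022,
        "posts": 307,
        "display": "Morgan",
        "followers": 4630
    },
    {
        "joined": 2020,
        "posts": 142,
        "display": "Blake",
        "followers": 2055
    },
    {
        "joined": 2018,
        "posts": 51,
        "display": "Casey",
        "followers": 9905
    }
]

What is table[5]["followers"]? 9905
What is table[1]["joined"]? 2020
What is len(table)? 6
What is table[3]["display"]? "Morgan"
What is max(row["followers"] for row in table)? 9905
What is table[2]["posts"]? 23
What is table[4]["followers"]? 2055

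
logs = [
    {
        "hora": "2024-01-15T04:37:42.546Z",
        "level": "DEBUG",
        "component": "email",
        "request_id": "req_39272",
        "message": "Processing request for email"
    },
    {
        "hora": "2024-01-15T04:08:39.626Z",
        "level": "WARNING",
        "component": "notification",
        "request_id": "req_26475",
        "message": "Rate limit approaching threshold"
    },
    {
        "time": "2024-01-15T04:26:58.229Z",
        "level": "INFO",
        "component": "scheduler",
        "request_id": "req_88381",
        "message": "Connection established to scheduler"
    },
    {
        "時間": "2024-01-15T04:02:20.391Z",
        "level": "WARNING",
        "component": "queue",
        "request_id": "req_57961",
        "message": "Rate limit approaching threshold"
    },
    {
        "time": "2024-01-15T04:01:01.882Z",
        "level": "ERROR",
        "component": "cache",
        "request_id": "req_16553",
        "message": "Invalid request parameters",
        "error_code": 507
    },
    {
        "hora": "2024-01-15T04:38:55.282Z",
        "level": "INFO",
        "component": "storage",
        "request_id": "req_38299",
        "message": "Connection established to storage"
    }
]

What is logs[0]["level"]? "DEBUG"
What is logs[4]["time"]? "2024-01-15T04:01:01.882Z"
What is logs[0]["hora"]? "2024-01-15T04:37:42.546Z"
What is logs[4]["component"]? "cache"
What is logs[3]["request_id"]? "req_57961"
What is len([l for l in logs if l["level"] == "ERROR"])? 1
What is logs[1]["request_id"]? "req_26475"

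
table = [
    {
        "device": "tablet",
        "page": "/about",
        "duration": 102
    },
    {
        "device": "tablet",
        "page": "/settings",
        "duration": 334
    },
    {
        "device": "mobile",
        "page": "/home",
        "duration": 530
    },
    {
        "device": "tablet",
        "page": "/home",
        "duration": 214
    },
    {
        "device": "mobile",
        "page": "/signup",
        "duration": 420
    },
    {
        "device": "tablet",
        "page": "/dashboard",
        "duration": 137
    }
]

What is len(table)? 6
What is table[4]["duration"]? 420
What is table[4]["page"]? "/signup"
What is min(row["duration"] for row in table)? 102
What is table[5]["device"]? "tablet"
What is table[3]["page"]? "/home"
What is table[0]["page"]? "/about"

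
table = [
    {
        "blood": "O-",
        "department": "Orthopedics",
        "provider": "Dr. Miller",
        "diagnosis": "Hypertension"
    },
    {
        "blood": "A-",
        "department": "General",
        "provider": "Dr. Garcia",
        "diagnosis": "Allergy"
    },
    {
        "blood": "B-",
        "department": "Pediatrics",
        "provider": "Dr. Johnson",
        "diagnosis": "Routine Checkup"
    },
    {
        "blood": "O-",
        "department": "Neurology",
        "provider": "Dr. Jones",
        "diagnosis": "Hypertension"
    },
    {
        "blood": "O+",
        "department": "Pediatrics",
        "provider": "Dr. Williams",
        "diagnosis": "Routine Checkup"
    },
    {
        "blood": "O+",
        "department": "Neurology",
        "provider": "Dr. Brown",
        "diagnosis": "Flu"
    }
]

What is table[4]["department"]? "Pediatrics"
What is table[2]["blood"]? "B-"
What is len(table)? 6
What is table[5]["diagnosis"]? "Flu"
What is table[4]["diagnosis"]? "Routine Checkup"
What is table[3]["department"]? "Neurology"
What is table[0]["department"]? "Orthopedics"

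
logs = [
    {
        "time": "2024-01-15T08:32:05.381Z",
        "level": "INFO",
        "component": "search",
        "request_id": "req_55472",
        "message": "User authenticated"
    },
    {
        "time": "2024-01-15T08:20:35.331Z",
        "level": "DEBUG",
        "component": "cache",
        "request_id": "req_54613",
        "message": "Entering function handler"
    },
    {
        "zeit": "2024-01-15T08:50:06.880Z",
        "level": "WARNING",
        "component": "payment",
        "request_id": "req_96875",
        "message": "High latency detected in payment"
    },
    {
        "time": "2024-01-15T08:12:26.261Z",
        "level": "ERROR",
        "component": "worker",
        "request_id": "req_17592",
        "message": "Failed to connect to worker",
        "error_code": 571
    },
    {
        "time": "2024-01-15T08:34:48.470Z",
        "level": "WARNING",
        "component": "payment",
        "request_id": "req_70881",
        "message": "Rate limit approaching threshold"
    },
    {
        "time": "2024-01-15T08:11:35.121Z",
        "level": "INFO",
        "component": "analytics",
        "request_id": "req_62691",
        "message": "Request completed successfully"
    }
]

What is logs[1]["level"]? "DEBUG"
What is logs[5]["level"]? "INFO"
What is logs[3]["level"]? "ERROR"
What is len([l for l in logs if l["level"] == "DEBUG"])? 1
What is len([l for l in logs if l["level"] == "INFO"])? 2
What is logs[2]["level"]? "WARNING"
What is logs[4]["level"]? "WARNING"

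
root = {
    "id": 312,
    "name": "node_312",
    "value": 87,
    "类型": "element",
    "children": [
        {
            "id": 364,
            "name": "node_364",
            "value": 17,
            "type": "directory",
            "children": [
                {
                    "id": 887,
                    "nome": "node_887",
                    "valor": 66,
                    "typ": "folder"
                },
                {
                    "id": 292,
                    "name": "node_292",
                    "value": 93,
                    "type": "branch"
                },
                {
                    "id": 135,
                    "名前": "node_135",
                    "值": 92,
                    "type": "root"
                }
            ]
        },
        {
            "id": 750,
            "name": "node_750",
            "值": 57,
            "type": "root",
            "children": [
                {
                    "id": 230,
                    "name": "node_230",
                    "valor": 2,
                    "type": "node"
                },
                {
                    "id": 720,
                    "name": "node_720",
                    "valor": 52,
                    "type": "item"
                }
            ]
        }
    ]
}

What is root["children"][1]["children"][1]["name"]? "node_720"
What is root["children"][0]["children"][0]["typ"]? "folder"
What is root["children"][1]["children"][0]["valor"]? 2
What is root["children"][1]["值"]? 57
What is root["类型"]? "element"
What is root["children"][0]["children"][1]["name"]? "node_292"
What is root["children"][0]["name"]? "node_364"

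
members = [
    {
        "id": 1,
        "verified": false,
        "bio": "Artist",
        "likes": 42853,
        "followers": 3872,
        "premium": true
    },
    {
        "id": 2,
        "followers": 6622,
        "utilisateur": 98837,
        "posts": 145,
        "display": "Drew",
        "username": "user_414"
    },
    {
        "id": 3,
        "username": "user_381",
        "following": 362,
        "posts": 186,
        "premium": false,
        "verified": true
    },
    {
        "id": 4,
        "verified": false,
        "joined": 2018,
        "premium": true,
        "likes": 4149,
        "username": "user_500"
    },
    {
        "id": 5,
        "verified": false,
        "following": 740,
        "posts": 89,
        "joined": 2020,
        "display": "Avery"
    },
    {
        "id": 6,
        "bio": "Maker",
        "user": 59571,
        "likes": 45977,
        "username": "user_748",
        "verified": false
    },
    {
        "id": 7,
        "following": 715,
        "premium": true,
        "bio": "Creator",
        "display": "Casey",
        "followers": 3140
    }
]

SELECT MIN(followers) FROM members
3140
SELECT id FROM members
[1, 2, 3, 4, 5, 6, 7]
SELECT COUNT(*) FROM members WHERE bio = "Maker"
1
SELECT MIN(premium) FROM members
False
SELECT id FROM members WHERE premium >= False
[1, 3, 4, 7]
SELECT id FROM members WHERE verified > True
[]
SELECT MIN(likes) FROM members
4149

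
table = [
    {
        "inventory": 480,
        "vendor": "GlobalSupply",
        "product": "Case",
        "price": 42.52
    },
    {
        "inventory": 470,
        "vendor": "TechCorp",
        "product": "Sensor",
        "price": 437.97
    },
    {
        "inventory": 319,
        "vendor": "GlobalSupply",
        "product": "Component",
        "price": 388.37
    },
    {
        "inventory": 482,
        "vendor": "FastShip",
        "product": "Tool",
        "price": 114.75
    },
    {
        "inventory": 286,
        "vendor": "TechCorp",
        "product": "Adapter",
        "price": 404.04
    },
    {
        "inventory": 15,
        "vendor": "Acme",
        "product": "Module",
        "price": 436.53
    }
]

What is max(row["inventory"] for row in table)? 482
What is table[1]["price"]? 437.97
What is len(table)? 6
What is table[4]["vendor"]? "TechCorp"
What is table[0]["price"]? 42.52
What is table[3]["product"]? "Tool"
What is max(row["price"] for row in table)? 437.97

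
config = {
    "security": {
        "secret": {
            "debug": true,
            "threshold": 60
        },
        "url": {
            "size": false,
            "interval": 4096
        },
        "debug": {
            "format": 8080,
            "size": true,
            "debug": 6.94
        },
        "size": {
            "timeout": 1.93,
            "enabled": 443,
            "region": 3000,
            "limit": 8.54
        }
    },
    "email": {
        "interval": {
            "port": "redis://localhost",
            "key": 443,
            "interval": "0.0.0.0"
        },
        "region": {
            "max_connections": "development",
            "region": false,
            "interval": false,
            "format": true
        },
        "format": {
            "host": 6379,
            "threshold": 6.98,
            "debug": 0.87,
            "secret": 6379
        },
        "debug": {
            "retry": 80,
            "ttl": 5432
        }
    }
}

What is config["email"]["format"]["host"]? 6379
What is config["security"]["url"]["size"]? False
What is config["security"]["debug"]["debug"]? 6.94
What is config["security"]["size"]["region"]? 3000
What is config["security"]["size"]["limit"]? 8.54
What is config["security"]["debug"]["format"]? 8080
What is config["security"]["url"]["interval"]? 4096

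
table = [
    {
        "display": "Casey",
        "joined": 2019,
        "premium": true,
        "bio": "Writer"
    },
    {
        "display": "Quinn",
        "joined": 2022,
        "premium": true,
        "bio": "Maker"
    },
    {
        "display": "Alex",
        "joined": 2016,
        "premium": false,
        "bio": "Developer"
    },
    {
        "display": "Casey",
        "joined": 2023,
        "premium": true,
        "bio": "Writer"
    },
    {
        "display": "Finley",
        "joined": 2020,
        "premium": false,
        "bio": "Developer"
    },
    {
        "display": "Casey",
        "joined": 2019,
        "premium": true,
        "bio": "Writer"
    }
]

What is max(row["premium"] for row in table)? True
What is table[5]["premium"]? True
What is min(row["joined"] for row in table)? 2016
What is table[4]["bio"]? "Developer"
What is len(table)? 6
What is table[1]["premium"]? True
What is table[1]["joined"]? 2022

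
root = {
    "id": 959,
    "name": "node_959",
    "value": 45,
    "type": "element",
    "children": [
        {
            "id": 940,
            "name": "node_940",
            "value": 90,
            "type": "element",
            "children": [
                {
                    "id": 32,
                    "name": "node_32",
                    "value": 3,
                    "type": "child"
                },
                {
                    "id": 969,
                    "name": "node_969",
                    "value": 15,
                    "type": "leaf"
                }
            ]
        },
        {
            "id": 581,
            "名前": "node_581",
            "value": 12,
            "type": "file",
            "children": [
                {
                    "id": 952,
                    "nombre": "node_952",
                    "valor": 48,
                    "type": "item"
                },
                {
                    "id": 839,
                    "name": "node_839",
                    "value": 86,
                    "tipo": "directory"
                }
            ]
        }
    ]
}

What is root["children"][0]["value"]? 90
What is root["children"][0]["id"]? 940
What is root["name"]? "node_959"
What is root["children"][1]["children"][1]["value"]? 86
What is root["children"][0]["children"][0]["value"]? 3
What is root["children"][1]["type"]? "file"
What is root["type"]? "element"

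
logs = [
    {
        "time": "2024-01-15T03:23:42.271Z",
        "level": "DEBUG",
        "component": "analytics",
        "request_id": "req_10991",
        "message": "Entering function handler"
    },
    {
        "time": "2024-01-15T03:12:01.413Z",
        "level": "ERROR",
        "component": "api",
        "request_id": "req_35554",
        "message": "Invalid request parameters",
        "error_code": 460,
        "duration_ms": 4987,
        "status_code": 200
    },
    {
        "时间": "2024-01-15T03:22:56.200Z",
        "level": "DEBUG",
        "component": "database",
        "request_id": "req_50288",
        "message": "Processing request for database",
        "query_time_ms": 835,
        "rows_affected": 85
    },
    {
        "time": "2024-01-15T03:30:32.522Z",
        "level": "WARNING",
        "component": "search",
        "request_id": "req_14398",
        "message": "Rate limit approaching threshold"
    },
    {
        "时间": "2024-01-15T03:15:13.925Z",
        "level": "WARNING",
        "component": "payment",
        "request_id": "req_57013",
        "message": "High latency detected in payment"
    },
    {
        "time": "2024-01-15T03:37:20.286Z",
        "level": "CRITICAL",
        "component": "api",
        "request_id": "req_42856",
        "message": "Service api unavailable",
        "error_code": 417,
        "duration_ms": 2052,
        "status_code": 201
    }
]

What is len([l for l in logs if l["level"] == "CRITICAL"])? 1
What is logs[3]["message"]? "Rate limit approaching threshold"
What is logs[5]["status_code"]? 201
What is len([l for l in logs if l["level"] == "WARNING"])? 2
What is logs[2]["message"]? "Processing request for database"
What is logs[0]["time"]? "2024-01-15T03:23:42.271Z"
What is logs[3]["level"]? "WARNING"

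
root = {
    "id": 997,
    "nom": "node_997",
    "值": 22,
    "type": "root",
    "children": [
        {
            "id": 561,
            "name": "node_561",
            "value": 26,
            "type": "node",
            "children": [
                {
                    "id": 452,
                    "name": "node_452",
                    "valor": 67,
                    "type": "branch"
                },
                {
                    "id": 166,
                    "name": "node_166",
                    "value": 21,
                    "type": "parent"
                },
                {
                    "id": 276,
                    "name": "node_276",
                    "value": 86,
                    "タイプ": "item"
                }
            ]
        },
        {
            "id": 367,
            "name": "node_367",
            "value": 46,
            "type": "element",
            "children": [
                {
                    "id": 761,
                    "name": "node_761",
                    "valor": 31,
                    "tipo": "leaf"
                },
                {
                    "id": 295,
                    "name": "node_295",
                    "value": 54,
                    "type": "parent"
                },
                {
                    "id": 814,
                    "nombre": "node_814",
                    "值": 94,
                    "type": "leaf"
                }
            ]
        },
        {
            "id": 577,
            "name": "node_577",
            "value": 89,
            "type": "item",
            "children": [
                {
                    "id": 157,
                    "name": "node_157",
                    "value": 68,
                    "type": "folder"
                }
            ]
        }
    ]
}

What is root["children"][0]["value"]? 26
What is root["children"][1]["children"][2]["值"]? 94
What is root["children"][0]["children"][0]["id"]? 452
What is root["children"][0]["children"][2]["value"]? 86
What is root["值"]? 22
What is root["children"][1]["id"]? 367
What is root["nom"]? "node_997"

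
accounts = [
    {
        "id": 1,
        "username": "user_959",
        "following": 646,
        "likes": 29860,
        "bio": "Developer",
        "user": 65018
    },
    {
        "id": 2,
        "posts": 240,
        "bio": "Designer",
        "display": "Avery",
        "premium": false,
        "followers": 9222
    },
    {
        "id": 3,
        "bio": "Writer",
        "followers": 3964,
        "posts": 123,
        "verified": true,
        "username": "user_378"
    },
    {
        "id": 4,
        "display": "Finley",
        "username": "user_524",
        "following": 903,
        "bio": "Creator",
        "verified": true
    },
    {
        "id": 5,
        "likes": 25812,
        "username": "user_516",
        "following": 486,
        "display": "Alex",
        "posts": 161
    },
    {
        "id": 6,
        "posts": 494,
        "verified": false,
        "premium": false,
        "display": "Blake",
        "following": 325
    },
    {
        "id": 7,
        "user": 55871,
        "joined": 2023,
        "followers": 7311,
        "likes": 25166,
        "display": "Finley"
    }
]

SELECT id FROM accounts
[1, 2, 3, 4, 5, 6, 7]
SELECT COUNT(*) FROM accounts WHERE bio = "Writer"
1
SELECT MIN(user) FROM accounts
55871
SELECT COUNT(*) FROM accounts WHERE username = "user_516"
1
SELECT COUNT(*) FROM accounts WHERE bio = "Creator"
1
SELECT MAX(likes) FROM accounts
29860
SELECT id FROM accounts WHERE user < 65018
[7]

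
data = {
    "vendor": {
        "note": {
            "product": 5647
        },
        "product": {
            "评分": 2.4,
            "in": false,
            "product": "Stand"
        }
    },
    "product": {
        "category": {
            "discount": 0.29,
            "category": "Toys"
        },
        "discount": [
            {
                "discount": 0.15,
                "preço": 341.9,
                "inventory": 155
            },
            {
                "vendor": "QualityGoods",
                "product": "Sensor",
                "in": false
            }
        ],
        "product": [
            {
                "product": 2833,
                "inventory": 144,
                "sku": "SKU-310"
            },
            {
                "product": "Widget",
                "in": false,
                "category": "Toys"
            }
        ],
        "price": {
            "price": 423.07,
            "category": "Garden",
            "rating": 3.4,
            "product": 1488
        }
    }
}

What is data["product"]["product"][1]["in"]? False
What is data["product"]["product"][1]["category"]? "Toys"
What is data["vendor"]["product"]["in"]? False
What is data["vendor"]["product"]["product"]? "Stand"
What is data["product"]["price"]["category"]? "Garden"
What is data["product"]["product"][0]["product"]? 2833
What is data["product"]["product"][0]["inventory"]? 144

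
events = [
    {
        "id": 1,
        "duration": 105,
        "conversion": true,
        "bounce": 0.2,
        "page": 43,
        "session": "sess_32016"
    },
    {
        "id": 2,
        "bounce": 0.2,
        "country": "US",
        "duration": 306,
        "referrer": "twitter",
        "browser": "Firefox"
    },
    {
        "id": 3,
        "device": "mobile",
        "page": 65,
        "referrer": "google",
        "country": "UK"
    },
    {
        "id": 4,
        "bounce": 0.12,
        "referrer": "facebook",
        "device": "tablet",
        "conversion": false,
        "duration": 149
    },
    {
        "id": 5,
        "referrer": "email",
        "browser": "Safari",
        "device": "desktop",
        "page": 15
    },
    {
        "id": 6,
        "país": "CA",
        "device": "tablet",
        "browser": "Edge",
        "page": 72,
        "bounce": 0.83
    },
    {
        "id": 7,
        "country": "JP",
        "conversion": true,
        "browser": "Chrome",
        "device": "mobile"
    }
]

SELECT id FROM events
[1, 2, 3, 4, 5, 6, 7]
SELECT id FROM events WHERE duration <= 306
[1, 2, 4]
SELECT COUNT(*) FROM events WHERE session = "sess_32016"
1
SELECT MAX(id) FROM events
7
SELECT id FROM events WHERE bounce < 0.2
[4]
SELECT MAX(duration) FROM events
306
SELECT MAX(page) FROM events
72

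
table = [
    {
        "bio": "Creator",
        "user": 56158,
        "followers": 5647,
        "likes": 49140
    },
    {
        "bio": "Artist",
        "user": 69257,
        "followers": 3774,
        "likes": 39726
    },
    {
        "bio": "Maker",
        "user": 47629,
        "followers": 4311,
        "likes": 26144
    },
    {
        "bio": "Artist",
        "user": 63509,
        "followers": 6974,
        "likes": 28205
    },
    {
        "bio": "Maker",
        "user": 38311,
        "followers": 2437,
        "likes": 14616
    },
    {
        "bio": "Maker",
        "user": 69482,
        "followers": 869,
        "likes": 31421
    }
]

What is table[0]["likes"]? 49140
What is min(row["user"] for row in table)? 38311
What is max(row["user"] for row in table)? 69482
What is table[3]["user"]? 63509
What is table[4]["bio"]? "Maker"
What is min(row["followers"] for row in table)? 869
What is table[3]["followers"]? 6974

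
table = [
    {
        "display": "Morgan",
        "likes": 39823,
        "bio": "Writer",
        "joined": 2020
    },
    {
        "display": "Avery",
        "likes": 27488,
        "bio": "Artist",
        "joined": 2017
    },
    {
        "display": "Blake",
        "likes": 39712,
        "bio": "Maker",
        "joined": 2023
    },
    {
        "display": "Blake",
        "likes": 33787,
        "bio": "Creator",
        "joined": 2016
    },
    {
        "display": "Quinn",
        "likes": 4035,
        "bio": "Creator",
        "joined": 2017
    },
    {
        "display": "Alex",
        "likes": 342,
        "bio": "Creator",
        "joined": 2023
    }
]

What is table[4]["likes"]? 4035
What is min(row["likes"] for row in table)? 342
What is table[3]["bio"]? "Creator"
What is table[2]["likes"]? 39712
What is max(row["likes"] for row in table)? 39823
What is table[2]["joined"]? 2023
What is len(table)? 6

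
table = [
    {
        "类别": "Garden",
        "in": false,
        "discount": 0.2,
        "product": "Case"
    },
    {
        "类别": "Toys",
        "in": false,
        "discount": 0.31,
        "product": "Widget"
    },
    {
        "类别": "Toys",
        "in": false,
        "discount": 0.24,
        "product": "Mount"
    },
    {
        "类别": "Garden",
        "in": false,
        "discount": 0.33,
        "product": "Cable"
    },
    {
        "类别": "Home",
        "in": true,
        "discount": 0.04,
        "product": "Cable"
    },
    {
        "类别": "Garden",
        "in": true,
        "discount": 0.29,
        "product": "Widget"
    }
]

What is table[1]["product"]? "Widget"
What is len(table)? 6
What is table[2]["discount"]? 0.24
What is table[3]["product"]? "Cable"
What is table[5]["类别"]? "Garden"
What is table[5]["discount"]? 0.29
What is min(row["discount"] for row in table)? 0.04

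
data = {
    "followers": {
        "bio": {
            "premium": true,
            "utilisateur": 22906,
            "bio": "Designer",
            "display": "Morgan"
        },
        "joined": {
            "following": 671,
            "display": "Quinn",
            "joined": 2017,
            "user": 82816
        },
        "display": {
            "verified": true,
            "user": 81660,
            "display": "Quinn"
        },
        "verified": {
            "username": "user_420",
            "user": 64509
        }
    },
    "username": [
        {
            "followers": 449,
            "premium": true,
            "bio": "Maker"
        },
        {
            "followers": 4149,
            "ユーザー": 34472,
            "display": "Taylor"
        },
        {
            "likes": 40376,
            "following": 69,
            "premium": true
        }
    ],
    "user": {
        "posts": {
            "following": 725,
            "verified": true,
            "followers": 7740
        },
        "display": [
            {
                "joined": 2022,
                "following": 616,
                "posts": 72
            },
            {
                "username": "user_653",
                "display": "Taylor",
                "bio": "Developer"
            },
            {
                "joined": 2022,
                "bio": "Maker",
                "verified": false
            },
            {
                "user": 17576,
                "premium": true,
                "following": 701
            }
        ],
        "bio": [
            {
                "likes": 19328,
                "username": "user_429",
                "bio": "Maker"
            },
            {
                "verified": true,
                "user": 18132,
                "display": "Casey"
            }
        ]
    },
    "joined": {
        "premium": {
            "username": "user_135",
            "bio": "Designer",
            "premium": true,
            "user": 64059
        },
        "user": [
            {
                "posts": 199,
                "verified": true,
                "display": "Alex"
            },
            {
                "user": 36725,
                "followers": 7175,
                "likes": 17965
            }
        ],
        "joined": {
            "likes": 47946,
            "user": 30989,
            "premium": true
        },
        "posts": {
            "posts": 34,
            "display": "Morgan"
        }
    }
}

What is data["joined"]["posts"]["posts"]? 34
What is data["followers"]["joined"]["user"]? 82816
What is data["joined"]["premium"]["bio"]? "Designer"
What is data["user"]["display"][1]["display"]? "Taylor"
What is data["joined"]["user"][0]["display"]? "Alex"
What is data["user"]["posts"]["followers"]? 7740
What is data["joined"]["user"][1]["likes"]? 17965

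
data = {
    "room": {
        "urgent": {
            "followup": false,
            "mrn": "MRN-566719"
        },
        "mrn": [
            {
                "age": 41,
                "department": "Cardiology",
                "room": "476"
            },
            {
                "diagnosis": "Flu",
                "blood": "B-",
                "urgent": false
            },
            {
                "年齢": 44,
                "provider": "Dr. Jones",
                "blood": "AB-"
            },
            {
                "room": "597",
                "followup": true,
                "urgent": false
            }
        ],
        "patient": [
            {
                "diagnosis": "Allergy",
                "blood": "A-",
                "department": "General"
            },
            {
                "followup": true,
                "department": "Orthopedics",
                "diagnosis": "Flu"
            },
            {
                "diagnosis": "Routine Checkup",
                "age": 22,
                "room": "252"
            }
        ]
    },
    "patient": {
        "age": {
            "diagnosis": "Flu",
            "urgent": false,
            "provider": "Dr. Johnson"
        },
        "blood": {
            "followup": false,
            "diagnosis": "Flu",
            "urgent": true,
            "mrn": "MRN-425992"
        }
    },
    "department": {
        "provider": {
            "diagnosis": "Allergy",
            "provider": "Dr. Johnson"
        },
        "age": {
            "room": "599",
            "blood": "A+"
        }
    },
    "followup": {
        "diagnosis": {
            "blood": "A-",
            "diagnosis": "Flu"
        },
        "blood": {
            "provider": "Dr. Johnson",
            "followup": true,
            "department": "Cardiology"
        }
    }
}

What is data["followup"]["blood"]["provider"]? "Dr. Johnson"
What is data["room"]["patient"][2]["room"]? "252"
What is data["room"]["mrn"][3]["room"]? "597"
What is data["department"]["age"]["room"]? "599"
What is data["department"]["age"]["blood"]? "A+"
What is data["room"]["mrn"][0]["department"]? "Cardiology"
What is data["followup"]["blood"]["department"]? "Cardiology"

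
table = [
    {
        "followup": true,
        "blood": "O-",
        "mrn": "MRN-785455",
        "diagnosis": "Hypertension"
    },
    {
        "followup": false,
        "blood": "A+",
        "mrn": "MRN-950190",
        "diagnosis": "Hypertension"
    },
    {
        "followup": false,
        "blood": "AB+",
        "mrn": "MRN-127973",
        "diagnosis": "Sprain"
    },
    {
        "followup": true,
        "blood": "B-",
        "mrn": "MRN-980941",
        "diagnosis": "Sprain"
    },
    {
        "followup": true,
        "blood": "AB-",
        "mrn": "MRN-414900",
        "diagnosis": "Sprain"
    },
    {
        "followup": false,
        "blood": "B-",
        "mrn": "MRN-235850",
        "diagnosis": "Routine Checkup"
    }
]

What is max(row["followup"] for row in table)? True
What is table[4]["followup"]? True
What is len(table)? 6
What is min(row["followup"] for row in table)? False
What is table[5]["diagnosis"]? "Routine Checkup"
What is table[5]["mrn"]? "MRN-235850"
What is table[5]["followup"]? False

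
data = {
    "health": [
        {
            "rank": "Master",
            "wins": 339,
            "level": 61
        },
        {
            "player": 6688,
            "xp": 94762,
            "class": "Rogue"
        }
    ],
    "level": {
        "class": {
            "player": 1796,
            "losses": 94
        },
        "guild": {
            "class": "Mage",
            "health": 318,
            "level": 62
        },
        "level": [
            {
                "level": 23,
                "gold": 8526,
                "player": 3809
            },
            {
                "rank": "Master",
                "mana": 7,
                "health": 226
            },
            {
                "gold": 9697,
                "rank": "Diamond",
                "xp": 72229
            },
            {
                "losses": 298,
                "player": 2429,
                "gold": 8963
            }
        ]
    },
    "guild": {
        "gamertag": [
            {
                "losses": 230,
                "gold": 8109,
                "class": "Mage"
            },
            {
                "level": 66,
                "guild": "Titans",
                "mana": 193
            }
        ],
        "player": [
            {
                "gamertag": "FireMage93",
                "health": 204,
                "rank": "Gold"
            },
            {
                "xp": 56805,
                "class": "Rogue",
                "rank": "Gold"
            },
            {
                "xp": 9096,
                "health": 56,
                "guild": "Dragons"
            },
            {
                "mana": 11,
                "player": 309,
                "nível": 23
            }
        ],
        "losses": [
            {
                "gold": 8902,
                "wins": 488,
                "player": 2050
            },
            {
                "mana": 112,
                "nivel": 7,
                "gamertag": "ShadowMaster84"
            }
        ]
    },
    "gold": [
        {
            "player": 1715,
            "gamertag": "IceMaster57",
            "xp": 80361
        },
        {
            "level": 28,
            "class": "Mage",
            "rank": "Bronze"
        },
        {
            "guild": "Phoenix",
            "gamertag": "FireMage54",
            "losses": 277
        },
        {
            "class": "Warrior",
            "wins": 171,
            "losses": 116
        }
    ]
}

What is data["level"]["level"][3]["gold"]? 8963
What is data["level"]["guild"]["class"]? "Mage"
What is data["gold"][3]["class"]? "Warrior"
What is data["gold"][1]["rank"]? "Bronze"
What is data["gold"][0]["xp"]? 80361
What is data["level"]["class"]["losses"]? 94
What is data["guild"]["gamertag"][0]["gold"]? 8109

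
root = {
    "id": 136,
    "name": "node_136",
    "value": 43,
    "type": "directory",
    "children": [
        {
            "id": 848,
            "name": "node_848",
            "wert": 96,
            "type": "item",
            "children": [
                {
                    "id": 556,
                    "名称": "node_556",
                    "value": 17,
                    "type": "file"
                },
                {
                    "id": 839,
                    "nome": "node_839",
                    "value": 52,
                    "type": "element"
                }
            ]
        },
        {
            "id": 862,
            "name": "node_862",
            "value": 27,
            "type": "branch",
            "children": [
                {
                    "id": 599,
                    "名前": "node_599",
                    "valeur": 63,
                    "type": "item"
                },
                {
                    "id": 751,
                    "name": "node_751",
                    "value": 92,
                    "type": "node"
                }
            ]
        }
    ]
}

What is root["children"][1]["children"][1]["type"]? "node"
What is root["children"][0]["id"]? 848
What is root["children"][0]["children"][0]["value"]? 17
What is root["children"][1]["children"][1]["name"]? "node_751"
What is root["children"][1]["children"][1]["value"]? 92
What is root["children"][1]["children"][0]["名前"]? "node_599"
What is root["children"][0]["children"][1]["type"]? "element"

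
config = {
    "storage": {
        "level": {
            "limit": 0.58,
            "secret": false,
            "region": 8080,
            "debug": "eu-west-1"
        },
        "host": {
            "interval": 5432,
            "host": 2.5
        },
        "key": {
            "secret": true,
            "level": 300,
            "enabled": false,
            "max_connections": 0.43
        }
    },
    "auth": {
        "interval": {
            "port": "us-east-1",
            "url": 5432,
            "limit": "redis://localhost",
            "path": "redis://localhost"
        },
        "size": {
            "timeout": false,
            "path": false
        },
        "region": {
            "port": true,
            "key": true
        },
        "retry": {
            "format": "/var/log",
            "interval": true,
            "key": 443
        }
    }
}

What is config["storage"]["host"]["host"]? 2.5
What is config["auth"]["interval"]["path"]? "redis://localhost"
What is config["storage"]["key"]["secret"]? True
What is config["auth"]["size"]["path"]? False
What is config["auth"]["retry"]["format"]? "/var/log"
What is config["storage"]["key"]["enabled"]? False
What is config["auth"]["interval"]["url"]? 5432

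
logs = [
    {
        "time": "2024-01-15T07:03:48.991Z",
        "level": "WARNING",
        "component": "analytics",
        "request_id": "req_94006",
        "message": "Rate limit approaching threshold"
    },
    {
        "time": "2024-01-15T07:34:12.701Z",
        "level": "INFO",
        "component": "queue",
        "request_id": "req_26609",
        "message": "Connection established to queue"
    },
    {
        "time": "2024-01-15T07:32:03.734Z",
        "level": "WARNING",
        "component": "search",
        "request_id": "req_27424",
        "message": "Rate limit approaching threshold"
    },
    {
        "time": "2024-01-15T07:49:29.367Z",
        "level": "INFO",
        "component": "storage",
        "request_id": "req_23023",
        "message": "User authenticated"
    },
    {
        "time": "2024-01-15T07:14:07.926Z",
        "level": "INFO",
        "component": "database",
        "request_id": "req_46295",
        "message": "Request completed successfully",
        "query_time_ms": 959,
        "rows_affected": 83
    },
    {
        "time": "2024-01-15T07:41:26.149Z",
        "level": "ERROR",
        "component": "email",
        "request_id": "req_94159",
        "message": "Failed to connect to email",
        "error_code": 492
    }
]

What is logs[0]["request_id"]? "req_94006"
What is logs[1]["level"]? "INFO"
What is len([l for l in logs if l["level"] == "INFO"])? 3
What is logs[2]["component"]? "search"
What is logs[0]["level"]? "WARNING"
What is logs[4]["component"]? "database"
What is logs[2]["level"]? "WARNING"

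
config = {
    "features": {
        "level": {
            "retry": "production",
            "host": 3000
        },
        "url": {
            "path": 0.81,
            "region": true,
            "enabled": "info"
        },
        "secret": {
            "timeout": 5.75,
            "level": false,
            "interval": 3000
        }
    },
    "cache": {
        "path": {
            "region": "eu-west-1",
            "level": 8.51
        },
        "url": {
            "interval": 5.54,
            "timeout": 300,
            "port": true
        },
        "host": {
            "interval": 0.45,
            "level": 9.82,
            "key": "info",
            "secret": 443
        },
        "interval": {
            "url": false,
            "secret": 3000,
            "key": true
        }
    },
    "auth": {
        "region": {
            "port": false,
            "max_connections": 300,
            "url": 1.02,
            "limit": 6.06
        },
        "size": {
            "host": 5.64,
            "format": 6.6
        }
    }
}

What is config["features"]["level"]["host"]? 3000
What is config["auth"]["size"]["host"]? 5.64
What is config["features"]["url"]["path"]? 0.81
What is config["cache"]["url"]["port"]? True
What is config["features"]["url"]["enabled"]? "info"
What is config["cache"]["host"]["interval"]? 0.45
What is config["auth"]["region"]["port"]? False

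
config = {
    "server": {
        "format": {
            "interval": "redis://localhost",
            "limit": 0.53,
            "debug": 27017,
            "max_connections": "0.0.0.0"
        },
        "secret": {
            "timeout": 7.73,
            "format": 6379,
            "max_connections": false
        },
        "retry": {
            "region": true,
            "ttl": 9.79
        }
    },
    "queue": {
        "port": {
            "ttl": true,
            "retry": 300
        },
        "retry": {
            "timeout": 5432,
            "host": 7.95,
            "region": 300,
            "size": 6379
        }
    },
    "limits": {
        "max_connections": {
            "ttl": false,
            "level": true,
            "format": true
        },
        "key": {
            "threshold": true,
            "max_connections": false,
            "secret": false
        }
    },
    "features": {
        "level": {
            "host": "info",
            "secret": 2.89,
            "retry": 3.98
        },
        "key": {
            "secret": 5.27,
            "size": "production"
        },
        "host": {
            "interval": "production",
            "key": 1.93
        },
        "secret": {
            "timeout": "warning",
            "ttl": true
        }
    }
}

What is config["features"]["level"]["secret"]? 2.89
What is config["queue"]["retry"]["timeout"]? 5432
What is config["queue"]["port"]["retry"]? 300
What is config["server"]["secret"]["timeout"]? 7.73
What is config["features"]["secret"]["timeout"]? "warning"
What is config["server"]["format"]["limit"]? 0.53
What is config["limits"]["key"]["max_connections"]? False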